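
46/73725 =46/73725 = 0.00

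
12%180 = 12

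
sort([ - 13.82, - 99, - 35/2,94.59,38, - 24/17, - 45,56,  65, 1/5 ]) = [ - 99, - 45, - 35/2,-13.82 , - 24/17,1/5, 38, 56, 65, 94.59 ] 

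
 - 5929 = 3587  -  9516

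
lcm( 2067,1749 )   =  22737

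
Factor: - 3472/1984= - 7/4 = - 2^( - 2)*7^1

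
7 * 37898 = 265286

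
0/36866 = 0 = 0.00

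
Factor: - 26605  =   - 5^1*17^1*313^1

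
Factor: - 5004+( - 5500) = -2^3*13^1 *101^1 = - 10504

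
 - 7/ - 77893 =7/77893 = 0.00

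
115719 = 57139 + 58580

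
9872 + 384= 10256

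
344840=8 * 43105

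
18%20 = 18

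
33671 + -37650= - 3979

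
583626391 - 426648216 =156978175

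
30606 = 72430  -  41824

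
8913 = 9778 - 865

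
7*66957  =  468699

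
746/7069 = 746/7069 =0.11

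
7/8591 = 7/8591 = 0.00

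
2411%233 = 81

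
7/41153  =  1/5879 = 0.00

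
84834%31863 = 21108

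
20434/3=20434/3  =  6811.33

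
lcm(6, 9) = 18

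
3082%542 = 372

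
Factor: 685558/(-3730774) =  - 19^1 * 997^(-1)*1871^(  -  1) *18041^1 = - 342779/1865387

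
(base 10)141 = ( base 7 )261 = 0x8d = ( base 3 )12020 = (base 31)4h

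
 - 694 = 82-776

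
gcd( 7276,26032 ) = 4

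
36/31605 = 12/10535 = 0.00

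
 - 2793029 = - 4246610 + 1453581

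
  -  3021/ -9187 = 3021/9187 = 0.33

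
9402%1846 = 172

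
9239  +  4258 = 13497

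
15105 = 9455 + 5650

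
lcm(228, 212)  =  12084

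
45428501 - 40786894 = 4641607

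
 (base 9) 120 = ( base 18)59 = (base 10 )99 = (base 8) 143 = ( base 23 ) 47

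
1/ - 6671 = -1 + 6670/6671 = - 0.00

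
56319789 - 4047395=52272394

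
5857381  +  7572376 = 13429757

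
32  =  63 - 31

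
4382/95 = 4382/95 = 46.13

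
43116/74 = 21558/37 = 582.65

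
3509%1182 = 1145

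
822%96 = 54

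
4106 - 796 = 3310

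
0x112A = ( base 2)1000100101010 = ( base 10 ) 4394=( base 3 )20000202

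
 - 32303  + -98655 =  - 130958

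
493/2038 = 493/2038 = 0.24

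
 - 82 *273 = - 22386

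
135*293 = 39555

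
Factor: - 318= - 2^1*3^1 *53^1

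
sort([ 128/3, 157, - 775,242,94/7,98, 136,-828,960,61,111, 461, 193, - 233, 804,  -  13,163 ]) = [ - 828, - 775 , - 233, - 13, 94/7,128/3,61, 98 , 111 , 136,157, 163,193,242, 461,804 , 960 ] 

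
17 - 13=4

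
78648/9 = 8738 + 2/3 = 8738.67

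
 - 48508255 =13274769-61783024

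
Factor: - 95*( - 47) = 4465 = 5^1*19^1*47^1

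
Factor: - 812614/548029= -2^1*11^1*17^( - 1) * 43^1*859^1*32237^( - 1)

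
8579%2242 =1853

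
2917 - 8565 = -5648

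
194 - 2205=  - 2011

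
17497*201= 3516897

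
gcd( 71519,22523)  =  1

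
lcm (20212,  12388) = 384028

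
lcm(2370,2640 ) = 208560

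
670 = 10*67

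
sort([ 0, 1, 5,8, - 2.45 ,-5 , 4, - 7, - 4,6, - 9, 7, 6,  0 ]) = [-9,- 7, - 5,-4,-2.45,  0, 0,1,4,  5,  6,6,  7,8]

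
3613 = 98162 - 94549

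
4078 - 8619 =-4541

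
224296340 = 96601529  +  127694811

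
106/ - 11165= - 106/11165 = - 0.01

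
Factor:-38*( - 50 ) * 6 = 2^3 * 3^1*5^2*19^1  =  11400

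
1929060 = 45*42868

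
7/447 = 7/447 = 0.02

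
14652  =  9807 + 4845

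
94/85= 94/85 = 1.11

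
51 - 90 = - 39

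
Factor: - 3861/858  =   - 2^( - 1)*3^2 =- 9/2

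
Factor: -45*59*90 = - 2^1*3^4*5^2*59^1 = - 238950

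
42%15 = 12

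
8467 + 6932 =15399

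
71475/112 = 71475/112 = 638.17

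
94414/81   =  94414/81 = 1165.60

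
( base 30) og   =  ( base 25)14b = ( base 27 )107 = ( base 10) 736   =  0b1011100000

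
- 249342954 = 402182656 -651525610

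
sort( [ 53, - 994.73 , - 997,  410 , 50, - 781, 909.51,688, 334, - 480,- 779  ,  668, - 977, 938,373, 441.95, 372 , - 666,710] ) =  [ - 997, - 994.73 , - 977, - 781,-779, - 666, - 480 , 50 , 53,334, 372,373,410,441.95,668, 688,710,909.51,938]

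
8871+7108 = 15979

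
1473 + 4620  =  6093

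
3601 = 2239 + 1362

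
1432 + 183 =1615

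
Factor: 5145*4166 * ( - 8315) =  - 178224292050 = - 2^1*3^1*5^2*7^3*1663^1 * 2083^1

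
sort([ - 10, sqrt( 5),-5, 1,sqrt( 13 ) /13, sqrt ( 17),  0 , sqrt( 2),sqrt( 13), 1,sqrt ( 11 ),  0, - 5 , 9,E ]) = [ - 10, - 5, - 5, 0, 0, sqrt( 13 ) /13, 1, 1,sqrt( 2 ),sqrt( 5), E,sqrt( 11),sqrt(13 ),sqrt (17 ), 9 ]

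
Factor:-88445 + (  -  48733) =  - 2^1*3^2 * 7621^1 = -137178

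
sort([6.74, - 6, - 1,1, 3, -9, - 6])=[ - 9, - 6,  -  6, - 1, 1, 3,  6.74] 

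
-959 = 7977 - 8936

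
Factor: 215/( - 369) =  - 3^( -2 )*5^1*41^( - 1 )*43^1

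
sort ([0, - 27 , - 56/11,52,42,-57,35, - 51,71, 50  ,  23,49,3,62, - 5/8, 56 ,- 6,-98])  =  [ - 98, - 57,-51 , - 27, - 6,-56/11, - 5/8, 0,3,23,35,42, 49,50,52, 56, 62,71 ] 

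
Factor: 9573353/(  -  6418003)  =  -157^( - 1 ) * 2699^1 * 3547^1*40879^( - 1 )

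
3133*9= 28197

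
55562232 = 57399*968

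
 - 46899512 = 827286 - 47726798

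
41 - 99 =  - 58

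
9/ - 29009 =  - 9/29009 = - 0.00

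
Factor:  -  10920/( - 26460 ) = 26/63 = 2^1*3^(  -  2) * 7^( - 1)*13^1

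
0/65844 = 0 = 0.00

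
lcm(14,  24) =168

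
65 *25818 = 1678170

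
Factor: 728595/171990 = 771/182 = 2^(-1)*3^1*7^ (-1 )*13^( - 1 )*257^1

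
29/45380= 29/45380 = 0.00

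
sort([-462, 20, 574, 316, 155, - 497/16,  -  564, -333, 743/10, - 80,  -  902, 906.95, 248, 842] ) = [ - 902, - 564,  -  462, - 333, -80,  -  497/16, 20, 743/10, 155,248 , 316, 574,842, 906.95]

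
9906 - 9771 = 135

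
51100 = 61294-10194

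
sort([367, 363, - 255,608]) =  [ - 255,363,  367,608]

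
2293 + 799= 3092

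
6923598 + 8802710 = 15726308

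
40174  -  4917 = 35257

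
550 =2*275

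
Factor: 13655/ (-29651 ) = -5^1*149^( - 1) * 199^ ( - 1)*2731^1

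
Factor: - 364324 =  - 2^2*91081^1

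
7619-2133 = 5486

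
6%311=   6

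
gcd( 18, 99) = 9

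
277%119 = 39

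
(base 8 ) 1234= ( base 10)668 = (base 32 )ks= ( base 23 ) 161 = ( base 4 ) 22130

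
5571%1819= 114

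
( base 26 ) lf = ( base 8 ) 1061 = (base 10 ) 561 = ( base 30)il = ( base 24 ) n9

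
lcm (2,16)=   16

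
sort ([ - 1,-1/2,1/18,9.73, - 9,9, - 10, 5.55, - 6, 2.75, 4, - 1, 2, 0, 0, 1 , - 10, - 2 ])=[ - 10, - 10, - 9,-6, - 2, - 1, - 1, - 1/2 , 0, 0,1/18, 1,2, 2.75, 4, 5.55, 9, 9.73]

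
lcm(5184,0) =0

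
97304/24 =4054+1/3 = 4054.33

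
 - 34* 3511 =  -  119374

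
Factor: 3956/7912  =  2^( - 1)  =  1/2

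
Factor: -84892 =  - 2^2*19^1*1117^1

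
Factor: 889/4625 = 5^ (-3 ) * 7^1*37^(-1 )*127^1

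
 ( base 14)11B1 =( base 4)300113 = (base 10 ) 3095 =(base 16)C17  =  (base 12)195b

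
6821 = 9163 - 2342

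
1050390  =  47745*22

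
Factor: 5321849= 13^1*179^1*2287^1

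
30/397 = 30/397  =  0.08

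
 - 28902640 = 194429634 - 223332274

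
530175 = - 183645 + 713820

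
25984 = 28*928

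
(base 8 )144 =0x64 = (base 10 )100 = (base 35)2u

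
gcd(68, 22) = 2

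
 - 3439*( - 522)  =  1795158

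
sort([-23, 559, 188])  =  [ - 23,188,  559] 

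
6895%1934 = 1093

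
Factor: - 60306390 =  - 2^1*3^3*5^1*401^1*557^1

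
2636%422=104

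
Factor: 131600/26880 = 2^(- 4 )*3^( - 1 ) * 5^1 * 47^1 =235/48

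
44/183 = 44/183 = 0.24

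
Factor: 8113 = 7^1*19^1*61^1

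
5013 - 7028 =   -  2015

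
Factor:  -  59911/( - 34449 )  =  3^(-1)*181^1*331^1 * 11483^( - 1)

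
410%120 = 50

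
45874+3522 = 49396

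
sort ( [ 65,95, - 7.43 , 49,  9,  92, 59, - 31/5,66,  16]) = [ - 7.43, - 31/5,  9, 16,49 , 59 , 65, 66,92, 95 ]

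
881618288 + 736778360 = 1618396648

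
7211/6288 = 7211/6288 = 1.15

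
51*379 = 19329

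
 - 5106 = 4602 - 9708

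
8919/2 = 8919/2 = 4459.50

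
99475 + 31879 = 131354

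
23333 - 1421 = 21912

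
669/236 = 2 + 197/236 = 2.83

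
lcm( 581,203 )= 16849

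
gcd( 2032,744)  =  8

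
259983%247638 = 12345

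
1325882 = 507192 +818690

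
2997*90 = 269730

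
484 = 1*484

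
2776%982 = 812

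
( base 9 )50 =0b101101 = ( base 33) 1c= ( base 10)45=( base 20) 25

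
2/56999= 2/56999=0.00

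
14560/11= 14560/11 = 1323.64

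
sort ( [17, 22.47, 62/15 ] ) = [62/15, 17, 22.47 ]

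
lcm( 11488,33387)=1068384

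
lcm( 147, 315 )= 2205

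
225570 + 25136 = 250706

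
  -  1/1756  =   - 1 + 1755/1756 = -  0.00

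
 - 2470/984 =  -3 + 241/492 = - 2.51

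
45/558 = 5/62 = 0.08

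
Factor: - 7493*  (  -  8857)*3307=219470711807= 17^1 *59^1*127^1* 521^1* 3307^1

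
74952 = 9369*8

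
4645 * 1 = 4645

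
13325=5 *2665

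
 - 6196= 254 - 6450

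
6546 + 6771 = 13317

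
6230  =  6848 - 618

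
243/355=243/355 = 0.68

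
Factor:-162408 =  - 2^3*3^1*67^1*101^1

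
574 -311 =263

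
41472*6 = 248832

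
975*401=390975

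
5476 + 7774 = 13250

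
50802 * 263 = 13360926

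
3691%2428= 1263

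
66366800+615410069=681776869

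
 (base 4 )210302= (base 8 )4462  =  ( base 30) 2ie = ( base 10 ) 2354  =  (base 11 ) 1850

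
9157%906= 97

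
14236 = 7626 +6610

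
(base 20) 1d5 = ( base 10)665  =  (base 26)PF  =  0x299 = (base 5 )10130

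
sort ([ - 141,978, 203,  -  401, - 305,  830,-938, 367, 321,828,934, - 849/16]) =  [ - 938, - 401, - 305, - 141, - 849/16,203, 321,367,  828,830, 934, 978 ] 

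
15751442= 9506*1657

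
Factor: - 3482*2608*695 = - 6311333920=- 2^5*5^1*139^1*163^1*1741^1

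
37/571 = 37/571 = 0.06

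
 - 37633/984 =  - 39 + 743/984 = - 38.24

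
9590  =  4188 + 5402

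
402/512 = 201/256 = 0.79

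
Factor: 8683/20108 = 2^ ( - 2 ) * 11^( - 1 )*19^1  =  19/44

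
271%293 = 271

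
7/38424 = 7/38424 = 0.00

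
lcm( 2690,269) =2690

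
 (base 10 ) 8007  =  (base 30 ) 8QR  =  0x1F47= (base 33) 7BL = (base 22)GBL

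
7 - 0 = 7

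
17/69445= 1/4085 = 0.00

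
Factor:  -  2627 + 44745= 2^1 *21059^1  =  42118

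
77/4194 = 77/4194 = 0.02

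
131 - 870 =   -  739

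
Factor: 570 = 2^1*3^1*5^1*19^1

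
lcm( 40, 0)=0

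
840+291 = 1131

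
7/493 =7/493 = 0.01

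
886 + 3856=4742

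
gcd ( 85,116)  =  1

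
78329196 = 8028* 9757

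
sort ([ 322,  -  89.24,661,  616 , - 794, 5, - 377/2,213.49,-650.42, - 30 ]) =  [-794, - 650.42, - 377/2, - 89.24,-30, 5,213.49,322,616,661 ] 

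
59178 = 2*29589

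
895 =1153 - 258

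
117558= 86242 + 31316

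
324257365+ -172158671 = 152098694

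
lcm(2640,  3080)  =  18480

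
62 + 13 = 75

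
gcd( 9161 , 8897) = 1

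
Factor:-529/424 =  - 2^(  -  3)* 23^2*53^( - 1) 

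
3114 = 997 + 2117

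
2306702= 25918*89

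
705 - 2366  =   - 1661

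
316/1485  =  316/1485 = 0.21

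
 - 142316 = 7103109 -7245425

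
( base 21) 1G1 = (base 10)778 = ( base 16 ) 30A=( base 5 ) 11103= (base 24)18a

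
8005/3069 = 2 + 1867/3069 = 2.61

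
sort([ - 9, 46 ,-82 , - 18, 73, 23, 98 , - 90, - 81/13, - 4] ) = [  -  90, - 82, - 18, - 9, - 81/13, - 4,23, 46, 73,  98]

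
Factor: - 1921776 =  - 2^4*3^1 *40037^1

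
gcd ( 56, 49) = 7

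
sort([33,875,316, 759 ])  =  [ 33, 316, 759 , 875 ] 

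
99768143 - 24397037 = 75371106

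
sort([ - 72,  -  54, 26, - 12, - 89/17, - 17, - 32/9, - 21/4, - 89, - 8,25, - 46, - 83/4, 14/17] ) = [ - 89, - 72, - 54,  -  46, - 83/4,  -  17, - 12,-8, - 21/4, - 89/17, - 32/9,14/17, 25,26]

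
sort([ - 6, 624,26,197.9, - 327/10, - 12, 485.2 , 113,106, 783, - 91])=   [ - 91,  -  327/10, - 12  , - 6,26, 106,  113,197.9,485.2, 624, 783]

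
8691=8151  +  540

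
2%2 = 0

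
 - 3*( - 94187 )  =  282561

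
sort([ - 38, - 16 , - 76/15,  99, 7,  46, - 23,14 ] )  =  [ - 38, - 23, - 16, - 76/15,7 , 14 , 46, 99] 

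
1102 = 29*38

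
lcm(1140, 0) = 0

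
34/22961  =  34/22961 = 0.00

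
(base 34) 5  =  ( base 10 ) 5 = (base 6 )5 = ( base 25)5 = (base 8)5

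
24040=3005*8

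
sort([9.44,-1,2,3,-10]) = [-10,-1,2,3 , 9.44]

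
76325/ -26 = -2936 + 11/26 = - 2935.58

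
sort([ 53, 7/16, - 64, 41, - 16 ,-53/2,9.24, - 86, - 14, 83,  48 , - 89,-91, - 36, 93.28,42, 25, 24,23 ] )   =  [ - 91, - 89, - 86,  -  64,- 36, - 53/2,- 16, - 14, 7/16, 9.24,  23,24,  25, 41, 42,  48,53,83 , 93.28]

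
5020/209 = 24+ 4/209 = 24.02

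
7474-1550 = 5924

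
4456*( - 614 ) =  - 2735984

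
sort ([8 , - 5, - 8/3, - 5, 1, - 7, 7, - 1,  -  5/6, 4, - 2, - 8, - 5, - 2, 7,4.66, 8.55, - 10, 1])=[ - 10,-8,- 7,- 5, - 5, - 5, - 8/3, - 2, - 2, - 1, -5/6 , 1, 1,  4,  4.66, 7,7, 8 , 8.55 ]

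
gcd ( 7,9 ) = 1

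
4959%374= 97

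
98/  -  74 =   -  49/37 = - 1.32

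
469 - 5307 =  - 4838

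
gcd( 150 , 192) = 6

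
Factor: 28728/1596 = 2^1*3^2= 18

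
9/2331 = 1/259 = 0.00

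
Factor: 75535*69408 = 2^5*3^2*5^1*241^1*15107^1 = 5242733280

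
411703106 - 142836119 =268866987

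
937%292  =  61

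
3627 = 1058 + 2569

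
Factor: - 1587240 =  - 2^3*3^2*5^1*4409^1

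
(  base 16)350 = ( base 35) O8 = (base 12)5a8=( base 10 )848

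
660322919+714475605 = 1374798524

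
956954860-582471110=374483750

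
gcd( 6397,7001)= 1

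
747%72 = 27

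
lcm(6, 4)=12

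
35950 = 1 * 35950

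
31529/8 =3941 + 1/8  =  3941.12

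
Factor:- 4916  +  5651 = 3^1* 5^1*7^2= 735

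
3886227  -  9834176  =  -5947949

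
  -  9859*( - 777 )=7660443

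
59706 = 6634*9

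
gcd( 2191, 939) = 313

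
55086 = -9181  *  ( - 6 )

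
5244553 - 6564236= - 1319683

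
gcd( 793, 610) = 61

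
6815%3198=419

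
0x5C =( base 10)92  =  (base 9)112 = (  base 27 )3B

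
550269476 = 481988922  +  68280554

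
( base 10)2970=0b101110011010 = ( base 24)53I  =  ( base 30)390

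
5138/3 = 5138/3 =1712.67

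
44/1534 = 22/767 = 0.03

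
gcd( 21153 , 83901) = 3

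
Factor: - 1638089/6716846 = - 2^ (-1 )*1638089^1*3358423^( - 1 )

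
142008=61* 2328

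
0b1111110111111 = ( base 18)1719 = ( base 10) 8127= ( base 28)AA7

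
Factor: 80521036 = 2^2*2341^1*8599^1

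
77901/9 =25967/3 = 8655.67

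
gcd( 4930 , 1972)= 986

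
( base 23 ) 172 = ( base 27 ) PH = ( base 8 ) 1264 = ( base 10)692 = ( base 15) 312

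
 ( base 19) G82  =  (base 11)4501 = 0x172A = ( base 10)5930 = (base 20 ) EGA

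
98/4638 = 49/2319 = 0.02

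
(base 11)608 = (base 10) 734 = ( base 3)1000012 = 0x2DE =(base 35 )KY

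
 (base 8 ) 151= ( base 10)105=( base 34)33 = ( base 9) 126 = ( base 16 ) 69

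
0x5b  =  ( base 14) 67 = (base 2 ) 1011011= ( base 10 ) 91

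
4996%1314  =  1054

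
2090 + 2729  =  4819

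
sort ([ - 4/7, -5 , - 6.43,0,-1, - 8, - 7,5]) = [ - 8, - 7, - 6.43,  -  5, - 1,-4/7,0  ,  5] 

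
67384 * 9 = 606456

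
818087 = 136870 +681217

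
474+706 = 1180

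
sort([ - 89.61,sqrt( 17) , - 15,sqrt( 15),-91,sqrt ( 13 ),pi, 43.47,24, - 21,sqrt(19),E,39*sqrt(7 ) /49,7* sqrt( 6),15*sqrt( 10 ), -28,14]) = [-91, - 89.61,-28, - 21, - 15, 39*sqrt( 7 ) /49 , E, pi, sqrt( 13), sqrt( 15 ),sqrt( 17 ),sqrt(19 ),14,7 * sqrt (6 ), 24, 43.47, 15*sqrt( 10)]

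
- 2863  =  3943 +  - 6806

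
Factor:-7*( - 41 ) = 287 =7^1 * 41^1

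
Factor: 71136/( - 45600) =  - 3^1*5^ (-2 )*13^1 = -39/25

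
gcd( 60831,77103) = 9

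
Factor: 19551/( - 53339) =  - 3^1 * 7^3*11^( - 1 )*13^( -1)* 19^1*373^( - 1) 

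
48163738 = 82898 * 581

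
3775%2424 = 1351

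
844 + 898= 1742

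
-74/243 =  - 74/243 = -0.30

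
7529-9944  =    -  2415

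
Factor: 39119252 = 2^2 * 19^1*547^1 * 941^1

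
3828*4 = 15312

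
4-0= 4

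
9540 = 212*45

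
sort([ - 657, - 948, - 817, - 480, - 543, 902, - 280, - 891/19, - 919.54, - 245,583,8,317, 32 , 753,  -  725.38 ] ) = [ - 948, - 919.54, -817,  -  725.38, - 657, - 543,- 480, - 280, - 245,-891/19, 8, 32,317, 583,753,902]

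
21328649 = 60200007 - 38871358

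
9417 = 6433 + 2984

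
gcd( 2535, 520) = 65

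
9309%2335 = 2304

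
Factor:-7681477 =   -  43^1*178639^1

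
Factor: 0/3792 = 0 = 0^1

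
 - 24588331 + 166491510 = 141903179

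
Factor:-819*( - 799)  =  3^2*7^1*13^1*17^1 * 47^1 = 654381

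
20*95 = 1900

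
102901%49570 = 3761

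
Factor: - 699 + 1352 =653 = 653^1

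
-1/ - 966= 1/966 =0.00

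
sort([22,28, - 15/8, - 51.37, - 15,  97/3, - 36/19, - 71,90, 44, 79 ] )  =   [  -  71, - 51.37, - 15,-36/19, - 15/8, 22,28,97/3,  44,79, 90] 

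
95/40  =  2+3/8 = 2.38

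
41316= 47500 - 6184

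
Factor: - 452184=  -  2^3 * 3^1 * 83^1 * 227^1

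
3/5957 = 3/5957 = 0.00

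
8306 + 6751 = 15057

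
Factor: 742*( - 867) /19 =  - 2^1*3^1*7^1 * 17^2 *19^ (-1)*53^1 = -643314/19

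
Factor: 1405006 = 2^1*702503^1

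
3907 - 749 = 3158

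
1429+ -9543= - 8114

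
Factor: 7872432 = 2^4 *3^1*401^1 *409^1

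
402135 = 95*4233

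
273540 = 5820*47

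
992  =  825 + 167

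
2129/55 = 38 + 39/55 = 38.71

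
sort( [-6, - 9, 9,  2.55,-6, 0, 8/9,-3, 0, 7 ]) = [-9,-6, - 6,-3, 0, 0, 8/9, 2.55 , 7 , 9] 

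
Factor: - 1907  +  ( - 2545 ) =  - 2^2  *  3^1*7^1*53^1 = -4452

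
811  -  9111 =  - 8300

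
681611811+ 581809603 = 1263421414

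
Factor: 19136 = 2^6*13^1*23^1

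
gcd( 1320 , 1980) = 660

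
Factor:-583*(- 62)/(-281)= -36146/281 = - 2^1*11^1 * 31^1*53^1*281^ (  -  1)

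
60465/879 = 68 + 231/293=68.79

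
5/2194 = 5/2194= 0.00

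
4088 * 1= 4088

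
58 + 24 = 82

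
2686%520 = 86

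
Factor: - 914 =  - 2^1*457^1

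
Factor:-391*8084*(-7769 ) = 2^2*17^2 * 23^1*43^1*47^1*457^1 = 24556597036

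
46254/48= 963 + 5/8 = 963.62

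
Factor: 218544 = 2^4*3^1*29^1*157^1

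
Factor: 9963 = 3^5*41^1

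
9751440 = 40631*240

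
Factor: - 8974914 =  - 2^1*3^1*13^2*53^1*167^1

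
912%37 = 24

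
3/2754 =1/918  =  0.00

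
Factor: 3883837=17^1*228461^1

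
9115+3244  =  12359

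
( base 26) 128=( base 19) 20e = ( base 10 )736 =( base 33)ma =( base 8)1340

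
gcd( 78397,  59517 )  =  1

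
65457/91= 9351/13 = 719.31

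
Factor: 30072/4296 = 7 = 7^1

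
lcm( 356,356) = 356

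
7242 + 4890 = 12132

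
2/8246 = 1/4123 = 0.00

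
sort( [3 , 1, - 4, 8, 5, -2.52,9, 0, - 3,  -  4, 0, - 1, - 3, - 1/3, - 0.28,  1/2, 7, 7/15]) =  [ - 4 ,  -  4,-3,- 3, - 2.52 , - 1,-1/3 , - 0.28, 0,  0, 7/15, 1/2,1, 3,5 , 7, 8,9]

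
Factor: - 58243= - 58243^1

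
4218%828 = 78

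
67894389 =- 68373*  ( -993)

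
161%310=161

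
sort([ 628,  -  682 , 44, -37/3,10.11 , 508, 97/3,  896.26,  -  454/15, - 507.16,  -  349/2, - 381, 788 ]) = [  -  682 ,  -  507.16,- 381, - 349/2  , - 454/15 ,-37/3,10.11 , 97/3, 44 , 508, 628,788, 896.26 ]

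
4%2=0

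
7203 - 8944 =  - 1741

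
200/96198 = 100/48099 = 0.00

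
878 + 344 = 1222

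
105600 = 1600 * 66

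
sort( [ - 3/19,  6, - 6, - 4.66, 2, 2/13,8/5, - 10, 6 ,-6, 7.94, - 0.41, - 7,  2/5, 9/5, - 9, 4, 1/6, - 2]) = [ - 10, - 9 , - 7, - 6, - 6,- 4.66, - 2, - 0.41,-3/19, 2/13,1/6,2/5, 8/5,9/5,2,  4, 6, 6,7.94 ] 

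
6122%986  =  206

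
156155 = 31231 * 5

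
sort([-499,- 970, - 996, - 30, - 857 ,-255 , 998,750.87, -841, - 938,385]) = [ - 996, - 970, - 938,-857, - 841 , - 499, - 255,-30, 385, 750.87,998]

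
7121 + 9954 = 17075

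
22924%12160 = 10764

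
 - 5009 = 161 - 5170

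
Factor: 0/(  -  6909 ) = 0^1 = 0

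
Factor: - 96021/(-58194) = 10669/6466=2^(  -  1)*47^1* 53^(- 1)*61^( - 1)*227^1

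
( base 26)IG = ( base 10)484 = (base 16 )1e4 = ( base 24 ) k4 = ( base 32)F4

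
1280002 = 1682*761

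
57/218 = 57/218 = 0.26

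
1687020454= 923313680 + 763706774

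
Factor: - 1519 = -7^2*31^1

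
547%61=59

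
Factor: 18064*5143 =92903152 = 2^4*37^1*139^1*1129^1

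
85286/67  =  85286/67 = 1272.93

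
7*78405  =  548835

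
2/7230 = 1/3615 = 0.00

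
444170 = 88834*5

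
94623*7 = 662361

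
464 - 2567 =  - 2103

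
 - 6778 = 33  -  6811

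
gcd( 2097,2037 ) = 3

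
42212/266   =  21106/133 =158.69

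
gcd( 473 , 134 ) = 1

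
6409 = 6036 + 373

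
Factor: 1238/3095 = 2^1*5^( - 1)  =  2/5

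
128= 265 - 137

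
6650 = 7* 950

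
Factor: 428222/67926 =214111/33963 = 3^(  -  1 )*19^1*59^1*191^1*11321^( - 1)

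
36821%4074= 155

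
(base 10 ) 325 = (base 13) 1C0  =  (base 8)505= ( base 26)cd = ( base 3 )110001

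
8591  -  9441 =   -  850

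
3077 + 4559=7636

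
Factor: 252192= 2^5*3^1*37^1*71^1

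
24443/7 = 3491 + 6/7 = 3491.86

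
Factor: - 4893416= - 2^3*11^1*17^1*3271^1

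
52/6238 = 26/3119 = 0.01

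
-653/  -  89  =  653/89= 7.34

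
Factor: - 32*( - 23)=736 = 2^5*23^1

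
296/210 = 148/105 = 1.41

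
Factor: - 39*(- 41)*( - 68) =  - 108732 = - 2^2*3^1 * 13^1*17^1*41^1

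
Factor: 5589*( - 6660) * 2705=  - 100687511700 = -2^2*3^7*5^2*23^1*37^1*541^1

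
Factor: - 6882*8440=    - 58084080 = - 2^4*3^1*5^1 * 31^1*37^1*211^1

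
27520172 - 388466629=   -  360946457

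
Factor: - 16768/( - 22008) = 2^4*3^( - 1)*7^ ( - 1)=16/21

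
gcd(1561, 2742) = 1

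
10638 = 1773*6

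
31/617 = 31/617 = 0.05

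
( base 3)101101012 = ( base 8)16615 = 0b1110110001101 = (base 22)FDJ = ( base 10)7565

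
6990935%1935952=1183079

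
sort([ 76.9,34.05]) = [ 34.05, 76.9 ]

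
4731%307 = 126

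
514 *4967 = 2553038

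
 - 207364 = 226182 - 433546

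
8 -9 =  - 1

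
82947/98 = 846 + 39/98 = 846.40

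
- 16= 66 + - 82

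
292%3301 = 292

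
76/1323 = 76/1323=0.06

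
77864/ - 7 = -77864/7=- 11123.43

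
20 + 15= 35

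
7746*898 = 6955908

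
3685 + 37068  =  40753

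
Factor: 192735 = 3^2*5^1 * 4283^1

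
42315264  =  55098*768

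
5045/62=5045/62 = 81.37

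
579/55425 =193/18475 = 0.01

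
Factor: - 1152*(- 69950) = 2^8*3^2*5^2*1399^1 =80582400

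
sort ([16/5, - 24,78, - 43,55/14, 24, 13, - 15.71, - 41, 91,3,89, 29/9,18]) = [ - 43, - 41, - 24, - 15.71, 3,16/5,29/9,55/14,13,18,24,78,89,91]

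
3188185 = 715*4459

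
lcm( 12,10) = 60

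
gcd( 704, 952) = 8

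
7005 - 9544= - 2539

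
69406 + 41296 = 110702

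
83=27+56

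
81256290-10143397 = 71112893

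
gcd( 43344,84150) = 18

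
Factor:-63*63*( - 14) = 55566 = 2^1*3^4 * 7^3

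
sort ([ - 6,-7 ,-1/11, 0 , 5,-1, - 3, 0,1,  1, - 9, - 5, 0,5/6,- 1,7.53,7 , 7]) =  [ - 9, - 7,-6,-5, - 3,-1 , - 1, - 1/11, 0,0,0,5/6,1,1, 5 , 7,7,7.53] 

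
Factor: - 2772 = - 2^2*3^2*7^1*11^1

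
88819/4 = 88819/4 = 22204.75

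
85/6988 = 85/6988 = 0.01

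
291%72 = 3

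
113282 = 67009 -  - 46273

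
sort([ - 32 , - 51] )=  [ - 51, - 32]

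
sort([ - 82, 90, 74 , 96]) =[  -  82,74, 90,96]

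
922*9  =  8298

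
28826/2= 14413 =14413.00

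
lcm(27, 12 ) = 108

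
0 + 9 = 9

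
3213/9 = 357 = 357.00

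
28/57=28/57 =0.49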